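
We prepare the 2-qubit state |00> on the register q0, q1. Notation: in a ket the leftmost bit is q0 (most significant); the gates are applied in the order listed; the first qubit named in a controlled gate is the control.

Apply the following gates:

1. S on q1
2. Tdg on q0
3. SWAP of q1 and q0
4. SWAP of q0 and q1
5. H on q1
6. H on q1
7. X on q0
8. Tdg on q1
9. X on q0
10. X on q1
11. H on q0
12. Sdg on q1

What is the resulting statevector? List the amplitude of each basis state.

The final amplitudes are 0 on |00>, -sqrt(2)*I/2 on |01>, 0 on |10>, -sqrt(2)*I/2 on |11>. Key observation: the block from step 5 through step 6 cancels to the identity and can be dropped.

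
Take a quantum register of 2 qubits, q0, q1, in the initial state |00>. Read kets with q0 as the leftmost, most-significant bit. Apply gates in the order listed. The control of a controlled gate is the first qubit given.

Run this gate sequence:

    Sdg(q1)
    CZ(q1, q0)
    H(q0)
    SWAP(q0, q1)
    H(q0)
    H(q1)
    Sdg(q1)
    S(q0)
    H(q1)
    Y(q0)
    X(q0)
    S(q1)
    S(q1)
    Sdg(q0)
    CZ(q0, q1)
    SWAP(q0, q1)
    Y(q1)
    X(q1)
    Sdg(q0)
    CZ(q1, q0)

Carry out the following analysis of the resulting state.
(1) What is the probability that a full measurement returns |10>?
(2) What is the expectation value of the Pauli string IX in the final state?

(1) A full measurement returns |10> with probability 1/4.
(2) In the final state, IX has expectation 1.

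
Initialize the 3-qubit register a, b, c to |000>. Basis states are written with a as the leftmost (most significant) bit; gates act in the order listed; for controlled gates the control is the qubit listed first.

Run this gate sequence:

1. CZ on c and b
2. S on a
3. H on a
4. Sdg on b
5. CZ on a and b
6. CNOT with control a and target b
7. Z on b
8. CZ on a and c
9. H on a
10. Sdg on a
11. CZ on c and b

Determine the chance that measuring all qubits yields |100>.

The probability of measuring |100> is 1/4.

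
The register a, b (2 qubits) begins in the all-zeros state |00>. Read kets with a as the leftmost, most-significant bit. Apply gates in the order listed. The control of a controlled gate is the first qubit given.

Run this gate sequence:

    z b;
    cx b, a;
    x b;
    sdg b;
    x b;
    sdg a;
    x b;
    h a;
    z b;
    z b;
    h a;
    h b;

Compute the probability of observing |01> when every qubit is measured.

Outcome |01> occurs with probability 1/2. Key observation: the block from step 8 through step 11 cancels to the identity and can be dropped.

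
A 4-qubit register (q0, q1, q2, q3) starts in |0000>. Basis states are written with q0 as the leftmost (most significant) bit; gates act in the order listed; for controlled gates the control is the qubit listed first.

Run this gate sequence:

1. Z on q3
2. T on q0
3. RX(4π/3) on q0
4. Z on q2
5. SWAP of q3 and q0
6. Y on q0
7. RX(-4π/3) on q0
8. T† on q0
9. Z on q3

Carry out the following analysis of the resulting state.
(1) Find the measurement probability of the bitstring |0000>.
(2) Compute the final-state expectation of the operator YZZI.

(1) Outcome |0000> occurs with probability 3/16.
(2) In the final state, YZZI has expectation sqrt(6)/4.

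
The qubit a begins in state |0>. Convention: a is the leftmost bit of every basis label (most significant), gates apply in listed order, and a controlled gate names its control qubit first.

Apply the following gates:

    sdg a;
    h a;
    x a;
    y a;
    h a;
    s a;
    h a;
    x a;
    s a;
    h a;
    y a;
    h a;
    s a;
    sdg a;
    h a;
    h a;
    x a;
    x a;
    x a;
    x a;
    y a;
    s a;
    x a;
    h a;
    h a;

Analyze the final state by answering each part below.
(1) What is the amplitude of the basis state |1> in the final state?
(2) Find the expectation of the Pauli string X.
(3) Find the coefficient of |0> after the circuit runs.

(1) The amplitude on |1> is sqrt(2)/2.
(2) The expectation value of X is 1.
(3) The amplitude on |0> is sqrt(2)/2.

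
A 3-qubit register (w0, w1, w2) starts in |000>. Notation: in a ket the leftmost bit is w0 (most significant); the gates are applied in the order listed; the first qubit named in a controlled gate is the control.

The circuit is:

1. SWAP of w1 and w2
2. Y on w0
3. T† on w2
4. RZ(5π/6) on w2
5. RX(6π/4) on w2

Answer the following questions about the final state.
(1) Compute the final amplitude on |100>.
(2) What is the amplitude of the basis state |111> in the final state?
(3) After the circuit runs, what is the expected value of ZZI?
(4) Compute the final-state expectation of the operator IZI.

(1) The amplitude on |100> is -sqrt(2)*exp(I*pi/12)/2.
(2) |111> carries amplitude 0 in the final state.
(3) The expectation value of ZZI is -1.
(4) The expectation value of IZI is 1.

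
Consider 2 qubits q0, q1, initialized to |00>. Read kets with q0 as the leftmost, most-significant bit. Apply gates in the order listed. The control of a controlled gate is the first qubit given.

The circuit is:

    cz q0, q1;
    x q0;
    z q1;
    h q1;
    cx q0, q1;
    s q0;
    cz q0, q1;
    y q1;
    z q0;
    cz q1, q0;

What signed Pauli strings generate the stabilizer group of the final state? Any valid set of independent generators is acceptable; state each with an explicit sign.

The final state is stabilized by the group generated by -IX, -ZI; other independent generating sets are equally valid.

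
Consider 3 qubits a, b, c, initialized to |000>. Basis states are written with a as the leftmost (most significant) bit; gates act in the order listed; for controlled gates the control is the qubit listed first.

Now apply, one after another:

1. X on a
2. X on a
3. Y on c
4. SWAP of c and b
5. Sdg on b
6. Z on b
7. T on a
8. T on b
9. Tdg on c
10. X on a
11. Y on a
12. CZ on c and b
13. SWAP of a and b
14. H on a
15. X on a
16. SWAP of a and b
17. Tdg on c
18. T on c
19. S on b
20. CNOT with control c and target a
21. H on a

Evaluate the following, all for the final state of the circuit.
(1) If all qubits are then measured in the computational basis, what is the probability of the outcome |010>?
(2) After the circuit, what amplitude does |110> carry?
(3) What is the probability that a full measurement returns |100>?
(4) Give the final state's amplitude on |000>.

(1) A full measurement returns |010> with probability 1/4.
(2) The final state's coefficient on |110> equals -exp(I*pi/4)/2.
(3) Outcome |100> occurs with probability 1/4.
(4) |000> carries amplitude -exp(3*I*pi/4)/2 in the final state.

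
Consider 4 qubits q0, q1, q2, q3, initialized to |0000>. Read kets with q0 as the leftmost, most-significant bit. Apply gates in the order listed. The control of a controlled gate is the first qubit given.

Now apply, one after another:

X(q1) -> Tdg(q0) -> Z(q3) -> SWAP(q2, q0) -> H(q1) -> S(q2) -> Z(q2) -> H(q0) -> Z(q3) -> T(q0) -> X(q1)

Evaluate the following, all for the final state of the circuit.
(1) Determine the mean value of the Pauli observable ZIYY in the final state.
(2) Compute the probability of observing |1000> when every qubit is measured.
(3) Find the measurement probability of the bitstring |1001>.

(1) In the final state, ZIYY has expectation 0.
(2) A full measurement returns |1000> with probability 1/4.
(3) A full measurement returns |1001> with probability 0.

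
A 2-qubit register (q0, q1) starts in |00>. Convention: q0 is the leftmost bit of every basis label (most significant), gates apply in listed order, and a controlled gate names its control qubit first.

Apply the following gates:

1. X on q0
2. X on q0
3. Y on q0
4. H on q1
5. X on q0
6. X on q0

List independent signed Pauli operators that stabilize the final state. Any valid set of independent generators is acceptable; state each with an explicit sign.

The stabilizer group can be generated by +IX, -ZI, among other valid generating sets.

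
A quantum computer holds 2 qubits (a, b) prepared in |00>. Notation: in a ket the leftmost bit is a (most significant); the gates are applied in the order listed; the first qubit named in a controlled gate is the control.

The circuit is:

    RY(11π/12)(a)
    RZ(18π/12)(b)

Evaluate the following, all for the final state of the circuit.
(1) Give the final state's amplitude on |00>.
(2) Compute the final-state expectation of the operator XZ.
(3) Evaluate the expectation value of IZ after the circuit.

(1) The final state's coefficient on |00> equals (-sqrt(sqrt(2) + 2)/4 + sqrt(6 - 3*sqrt(2))/4)*exp(I*pi/4).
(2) The observable XZ averages to -sqrt(2)/4 + sqrt(6)/4.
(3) The expectation value of IZ is 1.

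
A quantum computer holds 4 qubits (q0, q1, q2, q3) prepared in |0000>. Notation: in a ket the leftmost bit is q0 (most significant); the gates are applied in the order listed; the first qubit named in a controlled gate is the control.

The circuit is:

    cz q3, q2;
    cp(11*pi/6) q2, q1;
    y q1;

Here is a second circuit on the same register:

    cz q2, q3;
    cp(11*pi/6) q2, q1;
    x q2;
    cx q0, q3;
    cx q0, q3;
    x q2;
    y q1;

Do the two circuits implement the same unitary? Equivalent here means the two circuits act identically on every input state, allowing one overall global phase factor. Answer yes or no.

Yes, they are equivalent — the unitaries differ by at most a global phase.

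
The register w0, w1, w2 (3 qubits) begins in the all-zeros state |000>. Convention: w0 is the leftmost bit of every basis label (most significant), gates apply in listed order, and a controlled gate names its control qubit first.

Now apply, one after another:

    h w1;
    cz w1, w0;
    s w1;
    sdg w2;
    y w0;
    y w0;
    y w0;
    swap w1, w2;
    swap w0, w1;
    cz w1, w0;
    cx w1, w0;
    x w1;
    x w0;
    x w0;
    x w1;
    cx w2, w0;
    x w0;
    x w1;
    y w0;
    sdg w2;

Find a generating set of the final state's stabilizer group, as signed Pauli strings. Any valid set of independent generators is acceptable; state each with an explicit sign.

One valid set of independent stabilizer generators is -XIX, -ZIZ, +IZI (any independent generating set of the same group is equally correct). Key observation: steps 12-15 multiply out to the identity, so the circuit reduces to the remaining gates.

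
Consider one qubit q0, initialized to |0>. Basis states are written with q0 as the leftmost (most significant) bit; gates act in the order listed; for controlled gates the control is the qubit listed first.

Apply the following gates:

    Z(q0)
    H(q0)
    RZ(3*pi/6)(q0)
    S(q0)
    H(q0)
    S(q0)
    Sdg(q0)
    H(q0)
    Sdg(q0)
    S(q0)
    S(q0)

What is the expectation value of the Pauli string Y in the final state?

The expectation value of Y is -1. Key observation: steps 4-9 multiply out to the identity, so the circuit reduces to the remaining gates.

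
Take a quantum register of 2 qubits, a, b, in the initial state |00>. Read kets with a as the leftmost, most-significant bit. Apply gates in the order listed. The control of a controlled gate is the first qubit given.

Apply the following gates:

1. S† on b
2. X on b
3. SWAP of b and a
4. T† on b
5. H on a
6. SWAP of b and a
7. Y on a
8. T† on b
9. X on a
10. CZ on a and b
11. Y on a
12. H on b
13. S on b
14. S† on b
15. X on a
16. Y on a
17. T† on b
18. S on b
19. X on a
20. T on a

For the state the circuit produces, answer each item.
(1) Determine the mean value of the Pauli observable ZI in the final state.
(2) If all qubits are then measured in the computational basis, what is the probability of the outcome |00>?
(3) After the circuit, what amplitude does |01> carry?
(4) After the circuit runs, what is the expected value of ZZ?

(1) The expectation value of ZI is 1.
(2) The probability of measuring |00> is 1/2 - sqrt(2)/4.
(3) The final state's coefficient on |01> equals -I/2 - exp(3*I*pi/4)/2.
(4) In the final state, ZZ has expectation -sqrt(2)/2.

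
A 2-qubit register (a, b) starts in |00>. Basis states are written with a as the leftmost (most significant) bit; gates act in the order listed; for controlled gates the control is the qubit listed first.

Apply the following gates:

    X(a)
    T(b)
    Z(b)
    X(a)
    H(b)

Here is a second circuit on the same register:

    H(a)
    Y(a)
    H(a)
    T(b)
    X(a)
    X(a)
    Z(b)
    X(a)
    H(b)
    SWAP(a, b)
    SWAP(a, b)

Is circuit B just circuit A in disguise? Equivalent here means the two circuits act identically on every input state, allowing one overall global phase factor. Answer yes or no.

No — the two circuits implement different unitaries, even allowing a global phase.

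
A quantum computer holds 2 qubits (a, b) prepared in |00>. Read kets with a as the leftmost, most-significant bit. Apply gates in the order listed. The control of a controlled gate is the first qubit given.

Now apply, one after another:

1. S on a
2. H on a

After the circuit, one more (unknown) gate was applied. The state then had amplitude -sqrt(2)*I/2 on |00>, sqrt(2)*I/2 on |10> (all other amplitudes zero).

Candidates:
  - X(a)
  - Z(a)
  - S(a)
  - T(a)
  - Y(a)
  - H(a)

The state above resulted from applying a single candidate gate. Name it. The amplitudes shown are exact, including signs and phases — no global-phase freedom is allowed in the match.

The applied gate was Y(a).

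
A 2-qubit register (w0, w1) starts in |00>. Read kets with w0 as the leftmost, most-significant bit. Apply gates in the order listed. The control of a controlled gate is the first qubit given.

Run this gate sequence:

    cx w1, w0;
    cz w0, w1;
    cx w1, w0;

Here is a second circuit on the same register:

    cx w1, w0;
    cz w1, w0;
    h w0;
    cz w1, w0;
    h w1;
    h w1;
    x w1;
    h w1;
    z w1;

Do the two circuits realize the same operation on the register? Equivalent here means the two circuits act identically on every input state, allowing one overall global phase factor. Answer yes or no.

No: there is an input state on which the two circuits produce genuinely different outputs (not merely differing by a phase).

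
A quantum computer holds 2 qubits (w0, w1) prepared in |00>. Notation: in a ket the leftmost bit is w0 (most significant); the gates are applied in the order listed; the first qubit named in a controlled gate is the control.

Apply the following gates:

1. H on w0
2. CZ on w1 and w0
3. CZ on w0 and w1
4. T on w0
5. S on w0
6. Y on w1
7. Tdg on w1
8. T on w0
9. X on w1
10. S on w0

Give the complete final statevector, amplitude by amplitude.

The resulting statevector has amplitude sqrt(2)*exp(I*pi/4)/2 on |00>, 0 on |01>, -sqrt(2)*exp(3*I*pi/4)/2 on |10>, 0 on |11>.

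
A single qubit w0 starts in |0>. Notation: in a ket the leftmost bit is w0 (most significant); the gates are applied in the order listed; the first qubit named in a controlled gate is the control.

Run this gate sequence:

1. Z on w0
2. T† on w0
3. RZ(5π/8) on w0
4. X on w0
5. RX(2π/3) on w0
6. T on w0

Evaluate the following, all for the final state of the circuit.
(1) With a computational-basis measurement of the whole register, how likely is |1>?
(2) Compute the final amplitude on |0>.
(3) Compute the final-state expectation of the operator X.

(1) Outcome |1> occurs with probability 1/4.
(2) The final state's coefficient on |0> equals -sqrt(3)*exp(3*I*pi/16)/2.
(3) The expectation value of X is -sqrt(6)/4.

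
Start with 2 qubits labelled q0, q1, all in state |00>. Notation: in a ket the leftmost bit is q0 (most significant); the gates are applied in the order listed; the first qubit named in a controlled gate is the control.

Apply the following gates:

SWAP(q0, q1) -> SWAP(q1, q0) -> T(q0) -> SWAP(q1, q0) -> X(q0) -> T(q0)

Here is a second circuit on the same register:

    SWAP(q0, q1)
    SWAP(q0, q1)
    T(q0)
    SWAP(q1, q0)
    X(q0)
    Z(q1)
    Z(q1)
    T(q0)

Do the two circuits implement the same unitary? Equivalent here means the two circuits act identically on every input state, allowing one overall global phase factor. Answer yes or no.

Yes: on every input state the two circuits agree up to one overall phase factor.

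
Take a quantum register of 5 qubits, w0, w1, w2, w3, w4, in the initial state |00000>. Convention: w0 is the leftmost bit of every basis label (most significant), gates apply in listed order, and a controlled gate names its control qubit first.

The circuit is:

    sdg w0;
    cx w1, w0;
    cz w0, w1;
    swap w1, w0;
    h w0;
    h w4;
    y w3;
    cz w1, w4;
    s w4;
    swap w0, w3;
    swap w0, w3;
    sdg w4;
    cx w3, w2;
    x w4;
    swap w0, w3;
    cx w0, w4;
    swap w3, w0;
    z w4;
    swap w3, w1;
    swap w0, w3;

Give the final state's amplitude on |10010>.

|10010> carries amplitude 0 in the final state.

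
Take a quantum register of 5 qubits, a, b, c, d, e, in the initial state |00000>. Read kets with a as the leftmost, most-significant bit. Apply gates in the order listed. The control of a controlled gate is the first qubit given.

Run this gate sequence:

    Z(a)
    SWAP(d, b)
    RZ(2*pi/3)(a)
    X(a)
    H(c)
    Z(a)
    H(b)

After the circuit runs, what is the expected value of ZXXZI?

In the final state, ZXXZI has expectation -1.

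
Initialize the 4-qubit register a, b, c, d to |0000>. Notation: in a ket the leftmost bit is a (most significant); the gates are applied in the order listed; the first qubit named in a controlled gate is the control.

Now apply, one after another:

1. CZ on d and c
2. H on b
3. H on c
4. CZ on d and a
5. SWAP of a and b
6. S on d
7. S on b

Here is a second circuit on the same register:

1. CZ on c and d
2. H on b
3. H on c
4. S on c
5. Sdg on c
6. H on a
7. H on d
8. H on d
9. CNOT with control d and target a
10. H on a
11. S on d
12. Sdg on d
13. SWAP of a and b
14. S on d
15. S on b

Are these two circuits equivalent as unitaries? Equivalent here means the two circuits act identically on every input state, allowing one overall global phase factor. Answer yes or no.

Yes, they are equivalent — the unitaries differ by at most a global phase.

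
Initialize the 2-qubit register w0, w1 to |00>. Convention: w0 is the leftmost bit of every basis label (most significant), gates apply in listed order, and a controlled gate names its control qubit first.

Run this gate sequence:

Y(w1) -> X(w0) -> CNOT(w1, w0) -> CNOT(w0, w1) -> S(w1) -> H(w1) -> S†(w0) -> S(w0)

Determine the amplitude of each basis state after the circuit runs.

The resulting statevector has amplitude -sqrt(2)/2 on |00>, sqrt(2)/2 on |01>, 0 on |10>, 0 on |11>.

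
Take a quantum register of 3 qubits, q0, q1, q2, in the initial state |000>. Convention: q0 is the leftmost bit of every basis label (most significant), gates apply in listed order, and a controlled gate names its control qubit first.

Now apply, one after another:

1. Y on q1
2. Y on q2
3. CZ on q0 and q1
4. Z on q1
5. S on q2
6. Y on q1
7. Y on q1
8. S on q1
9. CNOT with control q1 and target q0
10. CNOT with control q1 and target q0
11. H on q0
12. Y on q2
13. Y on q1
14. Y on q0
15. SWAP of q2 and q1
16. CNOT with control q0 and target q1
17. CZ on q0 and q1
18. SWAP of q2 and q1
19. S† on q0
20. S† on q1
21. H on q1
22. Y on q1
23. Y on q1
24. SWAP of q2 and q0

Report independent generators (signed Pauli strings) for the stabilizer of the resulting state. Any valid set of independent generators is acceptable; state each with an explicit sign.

One valid set of independent stabilizer generators is -XIY, +IXI, +ZIZ (any independent generating set of the same group is equally correct).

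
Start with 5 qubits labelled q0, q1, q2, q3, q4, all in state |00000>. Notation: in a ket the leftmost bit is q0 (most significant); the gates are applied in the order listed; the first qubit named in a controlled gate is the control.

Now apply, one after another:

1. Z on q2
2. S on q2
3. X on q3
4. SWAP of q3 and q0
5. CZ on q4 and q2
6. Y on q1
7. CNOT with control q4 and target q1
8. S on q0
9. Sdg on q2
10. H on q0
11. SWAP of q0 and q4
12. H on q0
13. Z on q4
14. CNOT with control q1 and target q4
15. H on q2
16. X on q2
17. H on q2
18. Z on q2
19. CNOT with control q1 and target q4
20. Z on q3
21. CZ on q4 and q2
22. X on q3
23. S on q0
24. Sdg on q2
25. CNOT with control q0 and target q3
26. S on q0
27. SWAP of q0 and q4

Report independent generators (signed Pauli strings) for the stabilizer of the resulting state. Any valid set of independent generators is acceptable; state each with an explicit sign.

The stabilizer group can be generated by +XIIII, -IIIXX, -IZIII, +IIZII, -IIIZZ, among other valid generating sets. Key observation: the block from step 15 through step 18 cancels to the identity and can be dropped.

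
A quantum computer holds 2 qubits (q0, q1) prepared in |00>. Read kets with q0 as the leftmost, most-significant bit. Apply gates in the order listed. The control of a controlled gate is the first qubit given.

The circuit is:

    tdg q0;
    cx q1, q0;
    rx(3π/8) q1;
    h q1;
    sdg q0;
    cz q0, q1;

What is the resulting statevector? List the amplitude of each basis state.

The resulting statevector has amplitude -sqrt(2)*exp(13*I*pi/16)/2 on |00>, sqrt(2)*exp(3*I*pi/16)/2 on |01>, 0 on |10>, 0 on |11>.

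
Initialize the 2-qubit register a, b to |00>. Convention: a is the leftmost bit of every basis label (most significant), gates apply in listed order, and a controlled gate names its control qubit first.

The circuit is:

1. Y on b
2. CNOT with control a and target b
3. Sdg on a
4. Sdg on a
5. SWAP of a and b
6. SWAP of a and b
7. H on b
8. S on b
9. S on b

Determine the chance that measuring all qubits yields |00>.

A full measurement returns |00> with probability 1/2.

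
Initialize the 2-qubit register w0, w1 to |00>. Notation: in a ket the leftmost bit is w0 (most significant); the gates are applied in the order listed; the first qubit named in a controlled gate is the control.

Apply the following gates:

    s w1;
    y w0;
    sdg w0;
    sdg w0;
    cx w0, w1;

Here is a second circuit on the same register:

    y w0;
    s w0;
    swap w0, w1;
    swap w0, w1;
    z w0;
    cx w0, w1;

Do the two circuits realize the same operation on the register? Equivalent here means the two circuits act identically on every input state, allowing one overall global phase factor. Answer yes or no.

No — the two circuits implement different unitaries, even allowing a global phase.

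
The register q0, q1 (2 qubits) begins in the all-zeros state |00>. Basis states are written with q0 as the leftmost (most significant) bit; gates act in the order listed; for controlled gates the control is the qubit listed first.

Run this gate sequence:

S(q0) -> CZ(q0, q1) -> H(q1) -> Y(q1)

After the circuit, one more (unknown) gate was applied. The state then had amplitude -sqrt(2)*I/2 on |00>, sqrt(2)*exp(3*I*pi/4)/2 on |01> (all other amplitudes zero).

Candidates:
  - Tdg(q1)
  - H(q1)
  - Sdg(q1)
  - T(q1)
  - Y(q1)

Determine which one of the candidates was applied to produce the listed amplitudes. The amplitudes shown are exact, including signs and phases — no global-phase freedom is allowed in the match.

It was T(q1) that produced the state shown.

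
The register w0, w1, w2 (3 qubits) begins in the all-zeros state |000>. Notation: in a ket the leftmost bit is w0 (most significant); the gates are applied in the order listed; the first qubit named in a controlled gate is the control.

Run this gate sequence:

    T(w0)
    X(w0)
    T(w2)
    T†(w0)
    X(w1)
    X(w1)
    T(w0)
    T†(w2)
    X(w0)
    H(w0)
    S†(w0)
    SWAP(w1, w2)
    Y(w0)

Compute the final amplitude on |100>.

|100> carries amplitude sqrt(2)*I/2 in the final state. Key observation: the block from step 2 through step 9 cancels to the identity and can be dropped.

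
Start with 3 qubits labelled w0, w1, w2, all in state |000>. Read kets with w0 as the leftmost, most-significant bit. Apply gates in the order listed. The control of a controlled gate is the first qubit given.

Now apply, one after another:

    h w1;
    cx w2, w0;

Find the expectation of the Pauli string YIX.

The expectation value of YIX is 0.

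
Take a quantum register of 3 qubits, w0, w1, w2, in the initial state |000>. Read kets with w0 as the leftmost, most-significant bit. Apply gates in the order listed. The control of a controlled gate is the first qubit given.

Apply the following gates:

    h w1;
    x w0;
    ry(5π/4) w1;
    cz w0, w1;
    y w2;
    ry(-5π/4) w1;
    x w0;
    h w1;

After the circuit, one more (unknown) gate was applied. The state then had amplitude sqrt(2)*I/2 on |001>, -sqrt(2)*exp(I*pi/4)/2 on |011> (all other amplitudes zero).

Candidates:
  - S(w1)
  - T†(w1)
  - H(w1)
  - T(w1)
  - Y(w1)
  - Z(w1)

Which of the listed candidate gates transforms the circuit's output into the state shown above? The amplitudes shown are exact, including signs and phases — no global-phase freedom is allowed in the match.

The applied gate was T†(w1).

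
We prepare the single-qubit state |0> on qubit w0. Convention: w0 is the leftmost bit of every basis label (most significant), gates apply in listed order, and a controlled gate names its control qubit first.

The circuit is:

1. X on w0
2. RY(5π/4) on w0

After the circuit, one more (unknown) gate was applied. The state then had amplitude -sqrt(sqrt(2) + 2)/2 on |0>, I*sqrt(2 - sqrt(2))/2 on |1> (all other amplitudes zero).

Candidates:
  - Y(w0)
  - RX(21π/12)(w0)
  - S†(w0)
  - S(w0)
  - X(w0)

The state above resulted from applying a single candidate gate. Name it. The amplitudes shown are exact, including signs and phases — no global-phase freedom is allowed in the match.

The unique candidate consistent with the amplitudes is S†(w0).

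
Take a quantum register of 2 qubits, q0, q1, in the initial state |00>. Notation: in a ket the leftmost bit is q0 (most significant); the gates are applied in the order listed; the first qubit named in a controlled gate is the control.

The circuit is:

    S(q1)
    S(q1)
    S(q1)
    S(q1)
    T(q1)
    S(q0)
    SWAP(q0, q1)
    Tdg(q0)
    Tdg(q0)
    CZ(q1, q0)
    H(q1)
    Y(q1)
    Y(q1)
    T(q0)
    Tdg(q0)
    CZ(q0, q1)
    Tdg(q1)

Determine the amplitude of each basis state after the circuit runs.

After the circuit, the state carries amplitude sqrt(2)/2 on |00>, -sqrt(2)*exp(3*I*pi/4)/2 on |01>, 0 on |10>, 0 on |11>. Key observation: gates 1-4 undo each other exactly, leaving only the rest of the circuit to track.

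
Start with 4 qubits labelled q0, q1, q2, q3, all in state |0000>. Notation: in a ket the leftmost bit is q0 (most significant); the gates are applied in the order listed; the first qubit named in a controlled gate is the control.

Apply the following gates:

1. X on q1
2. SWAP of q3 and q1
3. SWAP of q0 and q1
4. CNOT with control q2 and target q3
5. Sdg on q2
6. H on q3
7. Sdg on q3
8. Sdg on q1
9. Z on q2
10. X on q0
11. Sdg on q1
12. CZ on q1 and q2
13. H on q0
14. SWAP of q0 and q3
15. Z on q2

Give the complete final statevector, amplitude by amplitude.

The resulting statevector has amplitude 1/2 on |0000>, -1/2 on |0001>, I/2 on |1000>, -I/2 on |1001>, and 0 on every other basis state.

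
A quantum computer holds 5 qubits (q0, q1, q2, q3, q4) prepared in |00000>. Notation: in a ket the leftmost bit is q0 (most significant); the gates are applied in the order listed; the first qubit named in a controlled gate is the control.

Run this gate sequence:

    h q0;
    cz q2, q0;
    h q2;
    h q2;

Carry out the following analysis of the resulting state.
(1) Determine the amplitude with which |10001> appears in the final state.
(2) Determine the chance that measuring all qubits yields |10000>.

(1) The final state's coefficient on |10001> equals 0.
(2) A full measurement returns |10000> with probability 1/2.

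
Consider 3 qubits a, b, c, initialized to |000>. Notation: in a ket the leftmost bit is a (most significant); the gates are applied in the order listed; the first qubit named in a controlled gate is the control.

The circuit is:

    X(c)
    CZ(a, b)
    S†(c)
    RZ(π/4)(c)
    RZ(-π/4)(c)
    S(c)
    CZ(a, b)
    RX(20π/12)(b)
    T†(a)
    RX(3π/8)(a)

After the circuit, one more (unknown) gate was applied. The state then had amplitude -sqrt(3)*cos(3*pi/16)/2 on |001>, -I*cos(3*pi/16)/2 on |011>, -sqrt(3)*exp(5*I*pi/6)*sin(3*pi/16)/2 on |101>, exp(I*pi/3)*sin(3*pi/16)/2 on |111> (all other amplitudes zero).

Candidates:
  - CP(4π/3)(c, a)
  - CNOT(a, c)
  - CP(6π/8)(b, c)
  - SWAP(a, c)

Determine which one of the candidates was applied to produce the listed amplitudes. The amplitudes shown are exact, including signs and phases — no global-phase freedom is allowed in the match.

The applied gate was CP(4π/3)(c, a). Key observation: steps 2-7 multiply out to the identity, so the circuit reduces to the remaining gates.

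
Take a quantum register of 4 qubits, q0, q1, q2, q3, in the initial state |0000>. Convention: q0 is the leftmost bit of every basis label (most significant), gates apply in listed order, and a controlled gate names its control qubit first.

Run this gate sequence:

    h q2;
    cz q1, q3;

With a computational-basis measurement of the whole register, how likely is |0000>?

A full measurement returns |0000> with probability 1/2.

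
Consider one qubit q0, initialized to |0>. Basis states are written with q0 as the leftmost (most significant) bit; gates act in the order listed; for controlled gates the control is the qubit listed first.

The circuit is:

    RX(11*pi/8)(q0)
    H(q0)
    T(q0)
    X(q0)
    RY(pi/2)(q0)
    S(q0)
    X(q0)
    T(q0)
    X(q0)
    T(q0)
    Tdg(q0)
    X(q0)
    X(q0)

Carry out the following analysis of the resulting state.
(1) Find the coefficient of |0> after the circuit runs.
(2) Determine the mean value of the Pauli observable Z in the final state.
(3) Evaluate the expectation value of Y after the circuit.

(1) The amplitude on |0> is -sin(5*pi/16)/2 - I*cos(5*pi/16)/2 + exp(I*pi/4)*cos(5*pi/16)/2 + I*exp(I*pi/4)*sin(5*pi/16)/2. Key observation: steps 9-12 multiply out to the identity, so the circuit reduces to the remaining gates.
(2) In the final state, Z has expectation sqrt(2)*(-sqrt(sqrt(2) + 2) + sqrt(2 - sqrt(2)))/4.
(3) The observable Y averages to sqrt(2 - sqrt(2))/4 + sqrt(sqrt(2) + 2)/4.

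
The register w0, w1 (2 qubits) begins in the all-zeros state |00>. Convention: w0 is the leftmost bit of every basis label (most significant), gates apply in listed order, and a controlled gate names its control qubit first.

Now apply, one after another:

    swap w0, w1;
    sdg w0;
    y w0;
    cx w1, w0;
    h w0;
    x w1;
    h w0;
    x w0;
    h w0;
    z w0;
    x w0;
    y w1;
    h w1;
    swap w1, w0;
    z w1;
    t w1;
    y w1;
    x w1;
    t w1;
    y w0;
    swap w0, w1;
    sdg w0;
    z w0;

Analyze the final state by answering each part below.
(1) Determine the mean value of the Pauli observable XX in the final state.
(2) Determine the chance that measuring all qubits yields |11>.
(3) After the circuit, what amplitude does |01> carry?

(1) The expectation value of XX is -1.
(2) A full measurement returns |11> with probability 1/4.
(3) |01> carries amplitude 1/2 in the final state.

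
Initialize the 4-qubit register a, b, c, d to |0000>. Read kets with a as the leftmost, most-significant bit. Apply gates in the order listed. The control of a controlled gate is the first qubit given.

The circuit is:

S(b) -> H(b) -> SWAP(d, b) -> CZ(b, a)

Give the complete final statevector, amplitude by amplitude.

The resulting statevector has amplitude sqrt(2)/2 on |0000>, sqrt(2)/2 on |0001>, and 0 on every other basis state.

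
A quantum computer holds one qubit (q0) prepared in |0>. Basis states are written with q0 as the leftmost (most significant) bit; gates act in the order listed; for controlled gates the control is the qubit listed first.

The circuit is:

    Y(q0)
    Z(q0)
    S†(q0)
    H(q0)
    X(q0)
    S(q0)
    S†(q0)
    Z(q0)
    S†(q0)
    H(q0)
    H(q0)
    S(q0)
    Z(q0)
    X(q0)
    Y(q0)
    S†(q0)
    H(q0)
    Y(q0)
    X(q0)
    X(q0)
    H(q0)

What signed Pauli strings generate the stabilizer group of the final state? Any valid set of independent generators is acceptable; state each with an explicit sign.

One valid set of independent stabilizer generators is -Y (any independent generating set of the same group is equally correct). Key observation: steps 8-13 multiply out to the identity, so the circuit reduces to the remaining gates.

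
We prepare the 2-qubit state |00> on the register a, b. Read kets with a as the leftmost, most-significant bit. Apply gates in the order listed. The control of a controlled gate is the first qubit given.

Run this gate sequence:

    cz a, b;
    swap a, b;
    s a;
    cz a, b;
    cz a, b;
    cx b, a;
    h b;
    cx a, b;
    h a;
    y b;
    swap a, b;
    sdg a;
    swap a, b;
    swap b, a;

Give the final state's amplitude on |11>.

|11> carries amplitude 1/2 in the final state. Key observation: gates 4-5 undo each other exactly, leaving only the rest of the circuit to track.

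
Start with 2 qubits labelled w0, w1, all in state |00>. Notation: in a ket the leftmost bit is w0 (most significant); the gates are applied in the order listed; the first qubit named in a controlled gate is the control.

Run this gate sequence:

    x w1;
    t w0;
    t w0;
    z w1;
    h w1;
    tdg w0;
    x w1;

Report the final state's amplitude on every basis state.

The final amplitudes are sqrt(2)/2 on |00>, -sqrt(2)/2 on |01>, 0 on |10>, 0 on |11>.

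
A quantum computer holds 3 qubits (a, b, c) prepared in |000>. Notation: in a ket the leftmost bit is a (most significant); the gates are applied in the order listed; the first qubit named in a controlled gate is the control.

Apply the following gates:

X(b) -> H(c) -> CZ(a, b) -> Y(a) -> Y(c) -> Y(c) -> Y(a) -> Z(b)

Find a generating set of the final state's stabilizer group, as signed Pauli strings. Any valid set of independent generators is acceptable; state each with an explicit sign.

The stabilizer group can be generated by +IIX, +ZII, -IZI, among other valid generating sets.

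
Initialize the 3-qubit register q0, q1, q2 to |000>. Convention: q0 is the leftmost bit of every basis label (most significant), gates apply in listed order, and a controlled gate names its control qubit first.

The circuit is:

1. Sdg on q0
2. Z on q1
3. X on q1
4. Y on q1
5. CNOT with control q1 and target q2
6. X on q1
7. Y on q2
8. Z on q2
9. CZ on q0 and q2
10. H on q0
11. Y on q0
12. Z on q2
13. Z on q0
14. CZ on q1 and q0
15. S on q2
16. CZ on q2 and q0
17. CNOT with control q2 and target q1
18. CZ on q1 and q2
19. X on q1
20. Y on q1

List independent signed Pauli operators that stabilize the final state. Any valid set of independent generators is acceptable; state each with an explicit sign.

One valid set of independent stabilizer generators is +XII, +IZI, -IIZ (any independent generating set of the same group is equally correct).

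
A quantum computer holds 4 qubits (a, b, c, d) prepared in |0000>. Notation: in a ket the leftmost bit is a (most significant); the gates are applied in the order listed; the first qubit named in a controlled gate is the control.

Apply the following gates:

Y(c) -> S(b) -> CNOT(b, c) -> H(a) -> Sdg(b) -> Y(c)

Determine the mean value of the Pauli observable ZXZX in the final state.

In the final state, ZXZX has expectation 0.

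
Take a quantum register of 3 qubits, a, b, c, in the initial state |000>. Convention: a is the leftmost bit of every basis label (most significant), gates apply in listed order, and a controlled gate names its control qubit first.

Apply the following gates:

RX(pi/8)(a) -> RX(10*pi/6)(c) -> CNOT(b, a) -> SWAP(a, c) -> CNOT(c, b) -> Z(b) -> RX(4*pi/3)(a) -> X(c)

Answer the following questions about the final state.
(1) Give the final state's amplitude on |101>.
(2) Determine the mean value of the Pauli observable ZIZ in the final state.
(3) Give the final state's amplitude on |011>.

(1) |101> carries amplitude I*cos(pi/16) in the final state.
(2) In the final state, ZIZ has expectation sqrt(sqrt(2) + 2)/2.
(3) |011> carries amplitude 0 in the final state.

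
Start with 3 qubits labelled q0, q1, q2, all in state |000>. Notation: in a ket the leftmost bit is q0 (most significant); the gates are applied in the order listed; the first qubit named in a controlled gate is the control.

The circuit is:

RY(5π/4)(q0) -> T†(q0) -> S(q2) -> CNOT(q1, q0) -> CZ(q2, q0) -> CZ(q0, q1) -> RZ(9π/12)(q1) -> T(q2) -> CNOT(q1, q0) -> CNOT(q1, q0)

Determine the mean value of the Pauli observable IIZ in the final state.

The expectation value of IIZ is 1. Key observation: the block from step 9 through step 10 cancels to the identity and can be dropped.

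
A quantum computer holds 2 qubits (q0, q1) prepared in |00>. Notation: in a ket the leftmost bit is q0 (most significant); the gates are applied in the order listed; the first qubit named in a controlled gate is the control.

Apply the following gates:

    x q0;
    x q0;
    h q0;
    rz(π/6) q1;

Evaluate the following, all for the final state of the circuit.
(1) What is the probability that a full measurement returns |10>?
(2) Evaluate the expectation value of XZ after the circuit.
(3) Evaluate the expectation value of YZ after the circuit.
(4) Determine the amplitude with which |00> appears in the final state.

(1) Outcome |10> occurs with probability 1/2. Key observation: steps 1-2 multiply out to the identity, so the circuit reduces to the remaining gates.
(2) The expectation value of XZ is 1.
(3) In the final state, YZ has expectation 0.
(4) The amplitude on |00> is -sqrt(2)*exp(11*I*pi/12)/2.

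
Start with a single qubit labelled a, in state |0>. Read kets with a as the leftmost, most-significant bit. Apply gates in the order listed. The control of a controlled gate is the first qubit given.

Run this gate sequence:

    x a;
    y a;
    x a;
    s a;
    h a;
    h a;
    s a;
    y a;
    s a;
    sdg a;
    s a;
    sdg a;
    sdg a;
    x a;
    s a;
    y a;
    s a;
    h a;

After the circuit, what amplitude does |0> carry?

The final state's coefficient on |0> equals sqrt(2)/2.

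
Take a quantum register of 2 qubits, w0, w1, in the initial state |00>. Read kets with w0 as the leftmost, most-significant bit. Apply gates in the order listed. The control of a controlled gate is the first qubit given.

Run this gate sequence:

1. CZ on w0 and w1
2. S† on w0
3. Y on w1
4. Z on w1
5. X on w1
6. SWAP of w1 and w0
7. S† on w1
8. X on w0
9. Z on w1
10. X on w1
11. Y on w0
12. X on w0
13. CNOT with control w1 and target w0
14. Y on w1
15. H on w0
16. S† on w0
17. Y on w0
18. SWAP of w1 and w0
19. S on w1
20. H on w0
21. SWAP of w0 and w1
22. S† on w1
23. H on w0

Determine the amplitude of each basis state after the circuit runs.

The resulting statevector has amplitude -sqrt(2)*I/2 on |00>, -sqrt(2)/2 on |01>, 0 on |10>, 0 on |11>.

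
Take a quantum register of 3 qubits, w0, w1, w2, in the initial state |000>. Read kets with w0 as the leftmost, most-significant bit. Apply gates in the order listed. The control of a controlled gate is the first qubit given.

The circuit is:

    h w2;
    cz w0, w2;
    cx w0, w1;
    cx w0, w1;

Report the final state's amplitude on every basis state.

The resulting statevector has amplitude sqrt(2)/2 on |000>, sqrt(2)/2 on |001>, and 0 on every other basis state.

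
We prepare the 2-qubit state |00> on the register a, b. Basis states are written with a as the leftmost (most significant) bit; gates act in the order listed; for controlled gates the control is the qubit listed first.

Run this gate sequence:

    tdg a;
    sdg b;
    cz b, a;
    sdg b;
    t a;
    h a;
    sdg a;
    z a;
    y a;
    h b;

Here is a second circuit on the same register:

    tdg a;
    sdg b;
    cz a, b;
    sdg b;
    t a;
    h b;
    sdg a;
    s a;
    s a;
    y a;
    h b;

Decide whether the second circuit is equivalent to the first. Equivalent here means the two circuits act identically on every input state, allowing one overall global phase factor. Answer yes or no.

No — the two circuits implement different unitaries, even allowing a global phase.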